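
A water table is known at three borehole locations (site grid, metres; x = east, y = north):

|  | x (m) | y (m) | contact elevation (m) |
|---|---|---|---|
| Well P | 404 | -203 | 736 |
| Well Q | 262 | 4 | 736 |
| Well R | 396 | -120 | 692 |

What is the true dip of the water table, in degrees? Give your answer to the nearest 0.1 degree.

Two edge vectors: Well P→Well Q = (-142, 207, 0), Well P→Well R = (-8, 83, -44).
Normal n = (Well P→Well Q) × (Well P→Well R) = (-9108, -6248, -10130).
So ∂z/∂x = −n_x/n_z = −0.89911 and ∂z/∂y = −n_y/n_z = −0.61678.
Gradient magnitude |∇z| = √(a² + b²) = √(0.80840 + 0.38042) = 1.09033.
True dip = arctan(1.09033) = 47.5°, dipping toward NE (azimuth ≈ 056°).

47.5°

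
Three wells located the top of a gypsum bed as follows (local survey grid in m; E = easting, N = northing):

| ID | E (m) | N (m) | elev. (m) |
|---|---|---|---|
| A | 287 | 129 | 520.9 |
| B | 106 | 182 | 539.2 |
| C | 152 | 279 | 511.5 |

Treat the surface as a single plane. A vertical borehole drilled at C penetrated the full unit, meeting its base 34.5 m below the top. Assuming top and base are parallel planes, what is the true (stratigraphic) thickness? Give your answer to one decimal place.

33.4 m

Let the plane be z = a·E + b·N + c.
B−A: −181a + 53b = 18.3;  C−A: −135a + 150b = −9.4.
Solving gives a = −0.16220, b = −0.20865.
|∇z| = √(a²+b²) = 0.26428, so dip δ = arctan(0.26428) = 14.80°.
True thickness = vertical thickness × cos δ = 34.5 × cos 14.80° = 33.4 m.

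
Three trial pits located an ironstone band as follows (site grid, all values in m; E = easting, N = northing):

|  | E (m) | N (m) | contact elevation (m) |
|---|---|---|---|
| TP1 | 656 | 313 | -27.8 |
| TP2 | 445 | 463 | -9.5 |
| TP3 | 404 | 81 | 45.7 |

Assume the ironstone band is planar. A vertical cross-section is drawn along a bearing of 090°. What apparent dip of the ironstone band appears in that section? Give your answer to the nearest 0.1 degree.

Two edge vectors: TP1→TP2 = (-211, 150, 18.3), TP1→TP3 = (-252, -232, 73.5).
Normal n = (TP1→TP2) × (TP1→TP3) = (15270.6, 10896.9, 86752).
So ∂z/∂E = −n_x/n_z = −0.17603 and ∂z/∂N = −n_y/n_z = −0.12561.
Unit vector along 090° is (sin 90°, cos 90°) = (1.0000, 0.0000).
Slope in that direction = a·(1.0000) + b·(0.0000) = −0.17603.
Apparent dip = arctan|0.17603| = 10.0° (true dip is 12.2°, so apparent ≤ true as expected).

10.0°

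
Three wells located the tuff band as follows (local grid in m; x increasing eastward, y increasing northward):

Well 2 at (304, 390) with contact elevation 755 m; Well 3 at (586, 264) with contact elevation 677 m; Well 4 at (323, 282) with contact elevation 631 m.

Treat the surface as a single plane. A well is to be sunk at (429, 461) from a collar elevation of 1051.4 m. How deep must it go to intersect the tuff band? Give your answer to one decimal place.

Let the plane be z = a·x + b·y + c.
Well 3−Well 2: 282a − 126b = −78;  Well 4−Well 2: 19a − 108b = −124.
Solving gives a = 0.25657, b = 1.19329.
Then c = 755 − a·304 − b·390 = 211.62.
At (429, 461): z_contact = 110.07 + 550.10 + 211.62 = 871.80 m.
Depth below ground = 1051.4 − 871.80 = 179.6 m.

179.6 m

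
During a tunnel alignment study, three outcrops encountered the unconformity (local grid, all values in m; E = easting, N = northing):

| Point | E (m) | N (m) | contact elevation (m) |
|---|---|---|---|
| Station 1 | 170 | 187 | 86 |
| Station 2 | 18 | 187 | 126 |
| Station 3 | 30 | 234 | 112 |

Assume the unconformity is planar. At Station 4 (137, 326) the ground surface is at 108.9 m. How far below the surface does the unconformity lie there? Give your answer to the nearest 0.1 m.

46.3 m

Let the plane be z = a·E + b·N + c.
Station 2−Station 1: −152a + 0b = 40;  Station 3−Station 1: −140a + 47b = 26.
Solving gives a = −0.26316, b = −0.23068.
Then c = 86 − a·170 − b·187 = 173.87.
At (137, 326): z_contact = −36.05 − 75.20 + 173.87 = 62.62 m.
Depth below ground = 108.9 − 62.62 = 46.3 m.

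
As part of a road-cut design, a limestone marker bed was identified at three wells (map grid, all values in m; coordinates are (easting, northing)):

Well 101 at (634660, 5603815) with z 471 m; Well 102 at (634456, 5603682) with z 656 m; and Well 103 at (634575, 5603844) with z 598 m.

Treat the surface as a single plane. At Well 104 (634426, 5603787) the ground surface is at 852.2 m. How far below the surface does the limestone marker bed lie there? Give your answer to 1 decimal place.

95.3 m

Let the plane be z = a·E + b·N + c.
Well 102−Well 101: −204a − 133b = 185;  Well 103−Well 101: −85a + 29b = 127.
Solving gives a = −1.292375588, b = 0.591312932.
Then c = 471 − a·634660 − b·5603815 = −2492918.19.
At (634426, 5603787): z_contact = −819916.67 + 3313591.72 − 2492918.19 = 756.86 m.
Depth below ground = 852.2 − 756.86 = 95.3 m.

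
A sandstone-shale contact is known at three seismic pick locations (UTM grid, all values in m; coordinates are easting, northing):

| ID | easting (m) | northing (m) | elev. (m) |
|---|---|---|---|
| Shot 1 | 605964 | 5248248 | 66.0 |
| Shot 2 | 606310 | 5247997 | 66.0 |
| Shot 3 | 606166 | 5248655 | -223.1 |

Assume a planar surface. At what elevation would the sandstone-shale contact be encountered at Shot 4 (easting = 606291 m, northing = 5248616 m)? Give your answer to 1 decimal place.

-250.1 m

Let the plane be z = a·easting + b·northing + c.
Shot 2−Shot 1: 346a − 251b = 0;  Shot 3−Shot 1: 202a + 407b = −289.1.
Solving gives a = −0.378877321, b = −0.522277104.
Then c = 66 − a·605964 − b·5248248 = 2970691.78.
At (606291, 5248616): z = −229709.9 − 2741232.0 + 2970691.78 = -250.1 m.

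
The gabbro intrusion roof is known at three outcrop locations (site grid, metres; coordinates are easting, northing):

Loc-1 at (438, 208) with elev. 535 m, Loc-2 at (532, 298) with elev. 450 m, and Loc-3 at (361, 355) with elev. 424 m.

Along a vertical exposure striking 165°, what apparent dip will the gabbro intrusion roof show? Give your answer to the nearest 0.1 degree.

37.2°

Let the plane be z = a·easting + b·northing + c.
Loc-2−Loc-1: 94a + 90b = −85;  Loc-3−Loc-1: −77a + 147b = −111.
Solving gives a = −0.12073, b = −0.81834.
Unit vector along 165° is (sin 165°, cos 165°) = (0.2588, -0.9659).
Slope in that direction = a·(0.2588) + b·(-0.9659) = 0.75921.
Apparent dip = arctan|0.75921| = 37.2° (true dip is 39.6°, so apparent ≤ true as expected).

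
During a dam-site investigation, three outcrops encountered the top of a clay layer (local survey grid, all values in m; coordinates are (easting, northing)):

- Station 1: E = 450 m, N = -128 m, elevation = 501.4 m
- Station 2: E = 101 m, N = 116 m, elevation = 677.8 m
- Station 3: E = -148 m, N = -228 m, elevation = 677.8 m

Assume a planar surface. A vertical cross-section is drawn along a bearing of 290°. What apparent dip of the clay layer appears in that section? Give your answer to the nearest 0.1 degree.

Let the plane be z = a·E + b·N + c.
Station 2−Station 1: −349a + 244b = 176.4;  Station 3−Station 1: −598a − 100b = 176.4.
Solving gives a = −0.33561, b = 0.24292.
Unit vector along 290° is (sin 290°, cos 290°) = (-0.9397, 0.3420).
Slope in that direction = a·(-0.9397) + b·(0.3420) = 0.39845.
Apparent dip = arctan|0.39845| = 21.7° (true dip is 22.5°, so apparent ≤ true as expected).

21.7°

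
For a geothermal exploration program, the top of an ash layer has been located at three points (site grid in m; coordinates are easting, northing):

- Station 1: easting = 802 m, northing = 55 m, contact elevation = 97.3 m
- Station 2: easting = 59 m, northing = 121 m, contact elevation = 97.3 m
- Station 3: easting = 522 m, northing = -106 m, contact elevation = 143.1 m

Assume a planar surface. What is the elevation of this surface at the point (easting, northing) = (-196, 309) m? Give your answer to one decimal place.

Two edge vectors: Station 1→Station 2 = (-743, 66, 0), Station 1→Station 3 = (-280, -161, 45.8).
Normal n = (Station 1→Station 2) × (Station 1→Station 3) = (3022.8, 34029.4, 138103).
So ∂z/∂easting = −n_x/n_z = −0.02189 and ∂z/∂northing = −n_y/n_z = −0.24641.
Intercept c from Station 1: 97.3 + 17.55 + 13.55 = 128.41.
At (-196, 309): z = 4.3 − 76.1 + 128.41 = 56.6 m.

56.6 m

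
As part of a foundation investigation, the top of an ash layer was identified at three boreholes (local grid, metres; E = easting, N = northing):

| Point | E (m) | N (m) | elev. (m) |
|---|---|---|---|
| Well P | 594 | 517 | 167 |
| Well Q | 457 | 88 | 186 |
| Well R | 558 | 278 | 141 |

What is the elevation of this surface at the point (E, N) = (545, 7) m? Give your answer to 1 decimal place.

Two edge vectors: Well P→Well Q = (-137, -429, 19), Well P→Well R = (-36, -239, -26).
Normal n = (Well P→Well Q) × (Well P→Well R) = (15695, -4246, 17299).
So ∂z/∂E = −n_x/n_z = −0.90728 and ∂z/∂N = −n_y/n_z = 0.24545.
Intercept c from Well P: 167 + 538.92 − 126.90 = 579.03.
At (545, 7): z = −494.5 + 1.7 + 579.03 = 86.3 m.

86.3 m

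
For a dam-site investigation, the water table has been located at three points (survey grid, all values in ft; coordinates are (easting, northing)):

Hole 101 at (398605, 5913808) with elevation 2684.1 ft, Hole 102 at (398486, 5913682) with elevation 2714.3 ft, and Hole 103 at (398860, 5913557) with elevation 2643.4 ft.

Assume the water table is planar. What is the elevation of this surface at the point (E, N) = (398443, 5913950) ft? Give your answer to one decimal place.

2710.8 ft

Two edge vectors: Hole 101→Hole 102 = (-119, -126, 30.2), Hole 101→Hole 103 = (255, -251, -40.7).
Normal n = (Hole 101→Hole 102) × (Hole 101→Hole 103) = (12708.4, 2857.7, 61999).
So ∂z/∂E = −n_x/n_z = −0.204977500 and ∂z/∂N = −n_y/n_z = −0.046092679.
Intercept c from Hole 101: 2684.1 + 81705.06 + 272583.25 = 356972.41.
At (398443, 5913950): z = −81671.8 − 272589.8 + 356972.41 = 2710.8 ft.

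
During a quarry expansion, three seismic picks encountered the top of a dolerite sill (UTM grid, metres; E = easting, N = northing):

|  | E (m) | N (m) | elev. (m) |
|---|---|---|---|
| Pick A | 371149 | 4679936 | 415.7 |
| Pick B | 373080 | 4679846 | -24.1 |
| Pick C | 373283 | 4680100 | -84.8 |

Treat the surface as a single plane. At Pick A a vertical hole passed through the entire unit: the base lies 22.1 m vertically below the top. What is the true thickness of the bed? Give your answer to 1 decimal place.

21.5 m

Let the plane be z = a·E + b·N + c.
Pick B−Pick A: 1931a − 90b = −439.8;  Pick C−Pick A: 2134a + 164b = −500.5.
Solving gives a = −0.23032, b = −0.05490.
|∇z| = √(a²+b²) = 0.23677, so dip δ = arctan(0.23677) = 13.32°.
True thickness = vertical thickness × cos δ = 22.1 × cos 13.32° = 21.5 m.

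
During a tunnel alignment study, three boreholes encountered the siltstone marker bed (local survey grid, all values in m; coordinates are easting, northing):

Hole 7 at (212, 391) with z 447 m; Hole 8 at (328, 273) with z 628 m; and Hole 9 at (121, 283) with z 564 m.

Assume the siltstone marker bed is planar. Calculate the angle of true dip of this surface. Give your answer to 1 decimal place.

Two edge vectors: Hole 7→Hole 8 = (116, -118, 181), Hole 7→Hole 9 = (-91, -108, 117).
Normal n = (Hole 7→Hole 8) × (Hole 7→Hole 9) = (5742, -30043, -23266).
So ∂z/∂easting = −n_x/n_z = 0.24680 and ∂z/∂northing = −n_y/n_z = −1.29128.
Gradient magnitude |∇z| = √(a² + b²) = √(0.06091 + 1.66741) = 1.31466.
True dip = arctan(1.31466) = 52.7°, dipping toward N (azimuth ≈ 349°).

52.7°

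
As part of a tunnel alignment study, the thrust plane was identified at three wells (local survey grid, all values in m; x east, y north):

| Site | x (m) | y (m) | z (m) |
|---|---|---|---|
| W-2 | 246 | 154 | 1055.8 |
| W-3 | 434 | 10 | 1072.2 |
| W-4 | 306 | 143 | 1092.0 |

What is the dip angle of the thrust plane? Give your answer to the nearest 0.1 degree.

49.5°

Let the plane be z = a·x + b·y + c.
W-3−W-2: 188a − 144b = 16.4;  W-4−W-2: 60a − 11b = 36.2.
Solving gives a = 0.76573, b = 0.88582.
Gradient magnitude |∇z| = √(a² + b²) = √(0.58635 + 0.78467) = 1.17091.
True dip = arctan(1.17091) = 49.5°, dipping toward SW (azimuth ≈ 221°).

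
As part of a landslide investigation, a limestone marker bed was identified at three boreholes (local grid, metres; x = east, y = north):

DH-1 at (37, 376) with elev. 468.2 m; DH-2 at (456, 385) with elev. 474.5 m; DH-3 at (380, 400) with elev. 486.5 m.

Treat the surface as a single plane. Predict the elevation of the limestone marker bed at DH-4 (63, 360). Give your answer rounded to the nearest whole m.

Two edge vectors: DH-1→DH-2 = (419, 9, 6.3), DH-1→DH-3 = (343, 24, 18.3).
Normal n = (DH-1→DH-2) × (DH-1→DH-3) = (13.5, -5506.8, 6969).
So ∂z/∂x = −n_x/n_z = −0.00194 and ∂z/∂y = −n_y/n_z = 0.79019.
Intercept c from DH-1: 468.2 + 0.07 − 297.11 = 171.16.
At (63, 360): z = −0.1 + 284.5 + 171.16 = 455.5 m.

456 m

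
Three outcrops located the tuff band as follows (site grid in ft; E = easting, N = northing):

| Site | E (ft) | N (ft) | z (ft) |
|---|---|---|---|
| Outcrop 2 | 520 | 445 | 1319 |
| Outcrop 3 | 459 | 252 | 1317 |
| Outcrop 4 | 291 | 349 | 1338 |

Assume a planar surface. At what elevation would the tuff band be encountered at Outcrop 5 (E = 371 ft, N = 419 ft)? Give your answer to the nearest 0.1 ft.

1332.9 ft

Let the plane be z = a·E + b·N + c.
Outcrop 3−Outcrop 2: −61a − 193b = −2;  Outcrop 4−Outcrop 2: −229a − 96b = 19.
Solving gives a = −0.10065, b = 0.04217.
Then c = 1319 − a·520 − b·445 = 1352.57.
At (371, 419): z = −37.3 + 17.7 + 1352.57 = 1332.9 ft.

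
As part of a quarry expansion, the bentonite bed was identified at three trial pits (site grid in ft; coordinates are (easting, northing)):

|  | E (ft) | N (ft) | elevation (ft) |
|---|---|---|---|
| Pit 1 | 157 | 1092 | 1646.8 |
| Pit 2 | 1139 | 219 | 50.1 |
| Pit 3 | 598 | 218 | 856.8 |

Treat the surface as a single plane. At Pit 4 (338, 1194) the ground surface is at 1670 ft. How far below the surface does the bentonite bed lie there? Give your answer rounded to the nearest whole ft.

278 ft

Two edge vectors: Pit 1→Pit 2 = (982, -873, -1596.7), Pit 1→Pit 3 = (441, -874, -790).
Normal n = (Pit 1→Pit 2) × (Pit 1→Pit 3) = (-705845.8, 71635.3, -473275).
So ∂z/∂E = −n_x/n_z = −1.49141 and ∂z/∂N = −n_y/n_z = 0.15136.
Intercept c from Pit 1: 1646.8 + 234.15 − 165.29 = 1715.66.
At (338, 1194): z_contact = −504.1 + 180.7 + 1715.66 = 1392.3 ft.
Depth below ground = 1670 − 1392.3 = 278 ft.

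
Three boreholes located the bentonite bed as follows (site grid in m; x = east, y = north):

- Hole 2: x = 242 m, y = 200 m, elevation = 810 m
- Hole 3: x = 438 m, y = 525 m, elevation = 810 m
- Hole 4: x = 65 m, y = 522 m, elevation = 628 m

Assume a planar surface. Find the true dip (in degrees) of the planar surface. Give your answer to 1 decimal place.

29.8°

Two edge vectors: Hole 2→Hole 3 = (196, 325, 0), Hole 2→Hole 4 = (-177, 322, -182).
Normal n = (Hole 2→Hole 3) × (Hole 2→Hole 4) = (-59150, 35672, 120637).
So ∂z/∂x = −n_x/n_z = 0.49031 and ∂z/∂y = −n_y/n_z = −0.29570.
Gradient magnitude |∇z| = √(a² + b²) = √(0.24041 + 0.08744) = 0.57258.
True dip = arctan(0.57258) = 29.8°, dipping toward WNW (azimuth ≈ 301°).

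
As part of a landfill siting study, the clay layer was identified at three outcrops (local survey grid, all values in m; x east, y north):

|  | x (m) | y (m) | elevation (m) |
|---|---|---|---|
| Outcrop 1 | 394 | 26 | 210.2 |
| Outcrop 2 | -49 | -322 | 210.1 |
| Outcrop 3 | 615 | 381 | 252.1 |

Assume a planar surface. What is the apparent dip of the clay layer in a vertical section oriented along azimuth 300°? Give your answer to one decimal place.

Two edge vectors: Outcrop 1→Outcrop 2 = (-443, -348, -0.1), Outcrop 1→Outcrop 3 = (221, 355, 41.9).
Normal n = (Outcrop 1→Outcrop 2) × (Outcrop 1→Outcrop 3) = (-14545.7, 18539.6, -80357).
So ∂z/∂x = −n_x/n_z = −0.18101 and ∂z/∂y = −n_y/n_z = 0.23072.
Unit vector along 300° is (sin 300°, cos 300°) = (-0.8660, 0.5000).
Slope in that direction = a·(-0.8660) + b·(0.5000) = 0.27212.
Apparent dip = arctan|0.27212| = 15.2° (true dip is 16.3°, so apparent ≤ true as expected).

15.2°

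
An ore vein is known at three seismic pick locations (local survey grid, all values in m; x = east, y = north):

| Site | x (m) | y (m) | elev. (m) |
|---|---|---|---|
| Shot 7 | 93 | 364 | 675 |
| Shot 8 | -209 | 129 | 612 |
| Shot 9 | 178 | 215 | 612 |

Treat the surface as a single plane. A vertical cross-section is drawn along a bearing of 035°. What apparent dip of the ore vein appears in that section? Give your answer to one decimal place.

14.6°

Let the plane be z = a·x + b·y + c.
Shot 8−Shot 7: −302a − 235b = −63;  Shot 9−Shot 7: 85a − 149b = −63.
Solving gives a = −0.08339, b = 0.37525.
Unit vector along 035° is (sin 35°, cos 35°) = (0.5736, 0.8192).
Slope in that direction = a·(0.5736) + b·(0.8192) = 0.25956.
Apparent dip = arctan|0.25956| = 14.6° (true dip is 21.0°, so apparent ≤ true as expected).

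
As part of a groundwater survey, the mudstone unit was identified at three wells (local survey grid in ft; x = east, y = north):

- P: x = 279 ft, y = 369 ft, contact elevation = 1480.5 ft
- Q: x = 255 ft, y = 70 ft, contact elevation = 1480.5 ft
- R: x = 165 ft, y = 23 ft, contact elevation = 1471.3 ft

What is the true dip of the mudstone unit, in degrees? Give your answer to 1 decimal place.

6.1°

Let the plane be z = a·x + b·y + c.
Q−P: −24a − 299b = 0;  R−P: −114a − 346b = −9.2.
Solving gives a = 0.10669, b = −0.00856.
Gradient magnitude |∇z| = √(a² + b²) = √(0.01138 + 0.00007) = 0.10704.
True dip = arctan(0.10704) = 6.1°, dipping toward W (azimuth ≈ 275°).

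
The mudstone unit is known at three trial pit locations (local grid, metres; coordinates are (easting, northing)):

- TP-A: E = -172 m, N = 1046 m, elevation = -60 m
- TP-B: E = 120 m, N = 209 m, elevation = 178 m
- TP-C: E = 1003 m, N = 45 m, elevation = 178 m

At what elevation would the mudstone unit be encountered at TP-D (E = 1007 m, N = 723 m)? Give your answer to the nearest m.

Let the plane be z = a·E + b·N + c.
TP-B−TP-A: 292a − 837b = 238;  TP-C−TP-A: 1175a − 1001b = 238.
Solving gives a = −0.05647, b = −0.30405.
Then c = -60 − a·-172 − b·1046 = 248.32.
At (1007, 723): z = −56.9 − 219.8 + 248.32 = -28.4 m.

-28 m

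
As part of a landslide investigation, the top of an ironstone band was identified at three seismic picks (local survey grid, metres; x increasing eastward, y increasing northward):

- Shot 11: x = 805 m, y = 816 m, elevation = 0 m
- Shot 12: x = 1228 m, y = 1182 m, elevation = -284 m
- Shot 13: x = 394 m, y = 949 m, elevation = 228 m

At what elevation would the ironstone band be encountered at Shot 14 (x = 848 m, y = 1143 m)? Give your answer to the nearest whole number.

-57 m

Let the plane be z = a·x + b·y + c.
Shot 12−Shot 11: 423a + 366b = −284;  Shot 13−Shot 11: −411a + 133b = 228.
Solving gives a = −0.58650, b = −0.09812.
Then c = 0 − a·805 − b·816 = 552.20.
At (848, 1143): z = −497.3 − 112.2 + 552.20 = -57.3 m.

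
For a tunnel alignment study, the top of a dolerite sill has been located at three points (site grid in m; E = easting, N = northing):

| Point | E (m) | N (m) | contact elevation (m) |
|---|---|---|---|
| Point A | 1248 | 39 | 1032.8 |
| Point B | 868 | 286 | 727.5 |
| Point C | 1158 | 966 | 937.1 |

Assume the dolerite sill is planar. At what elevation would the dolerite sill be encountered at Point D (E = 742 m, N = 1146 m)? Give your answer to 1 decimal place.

605.3 m

Let the plane be z = a·E + b·N + c.
Point B−Point A: −380a + 247b = −305.3;  Point C−Point A: −90a + 927b = −95.7.
Solving gives a = 0.785914, b = −0.026934.
Then c = 1032.8 − a·1248 − b·39 = 53.03.
At (742, 1146): z = 583.1 − 30.9 + 53.03 = 605.3 m.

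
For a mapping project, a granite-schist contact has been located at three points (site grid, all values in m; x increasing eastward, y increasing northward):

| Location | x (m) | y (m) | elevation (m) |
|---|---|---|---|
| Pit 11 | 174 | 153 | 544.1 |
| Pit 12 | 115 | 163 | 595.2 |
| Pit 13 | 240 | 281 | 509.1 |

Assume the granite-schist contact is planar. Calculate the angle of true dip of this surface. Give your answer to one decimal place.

40.5°

Two edge vectors: Pit 11→Pit 12 = (-59, 10, 51.1), Pit 11→Pit 13 = (66, 128, -35).
Normal n = (Pit 11→Pit 12) × (Pit 11→Pit 13) = (-6890.8, 1307.6, -8212).
So ∂z/∂x = −n_x/n_z = −0.83911 and ∂z/∂y = −n_y/n_z = 0.15923.
Gradient magnitude |∇z| = √(a² + b²) = √(0.70411 + 0.02535) = 0.85409.
True dip = arctan(0.85409) = 40.5°, dipping toward E (azimuth ≈ 101°).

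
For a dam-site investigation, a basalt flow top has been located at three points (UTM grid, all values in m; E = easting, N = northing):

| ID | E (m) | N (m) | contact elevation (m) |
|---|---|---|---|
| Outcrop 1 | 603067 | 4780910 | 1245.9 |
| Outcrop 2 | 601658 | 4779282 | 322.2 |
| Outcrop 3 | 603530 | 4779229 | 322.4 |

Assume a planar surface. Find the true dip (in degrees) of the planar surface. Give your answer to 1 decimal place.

Let the plane be z = a·E + b·N + c.
Outcrop 2−Outcrop 1: −1409a − 1628b = −923.7;  Outcrop 3−Outcrop 1: 463a − 1681b = −923.5.
Solving gives a = 0.01578, b = 0.55372.
Gradient magnitude |∇z| = √(a² + b²) = √(0.00025 + 0.30661) = 0.55395.
True dip = arctan(0.55395) = 29.0°, dipping toward S (azimuth ≈ 182°).

29.0°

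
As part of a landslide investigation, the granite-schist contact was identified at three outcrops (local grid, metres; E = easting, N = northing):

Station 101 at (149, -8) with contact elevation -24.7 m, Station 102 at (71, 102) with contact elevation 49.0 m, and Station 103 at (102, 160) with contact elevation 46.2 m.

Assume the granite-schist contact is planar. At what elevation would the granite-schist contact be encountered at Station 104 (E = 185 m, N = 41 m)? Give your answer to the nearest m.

Two edge vectors: Station 101→Station 102 = (-78, 110, 73.7), Station 101→Station 103 = (-47, 168, 70.9).
Normal n = (Station 101→Station 102) × (Station 101→Station 103) = (-4582.6, 2066.3, -7934).
So ∂z/∂E = −n_x/n_z = −0.57759 and ∂z/∂N = −n_y/n_z = 0.26044.
Intercept c from Station 101: -24.7 + 86.06 + 2.08 = 63.44.
At (185, 41): z = −106.9 + 10.7 + 63.44 = -32.7 m.

-33 m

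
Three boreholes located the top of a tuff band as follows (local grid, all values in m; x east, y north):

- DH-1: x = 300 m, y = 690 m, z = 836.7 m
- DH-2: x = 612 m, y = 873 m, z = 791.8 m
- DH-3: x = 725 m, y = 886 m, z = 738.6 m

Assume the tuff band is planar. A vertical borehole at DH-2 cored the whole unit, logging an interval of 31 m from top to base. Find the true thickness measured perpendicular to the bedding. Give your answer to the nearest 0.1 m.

Two edge vectors: DH-1→DH-2 = (312, 183, -44.9), DH-1→DH-3 = (425, 196, -98.1).
Normal n = (DH-1→DH-2) × (DH-1→DH-3) = (-9151.9, 11524.7, -16623).
So ∂z/∂x = −n_x/n_z = −0.55056 and ∂z/∂y = −n_y/n_z = 0.69330.
|∇z| = √(a²+b²) = 0.88531, so dip δ = arctan(0.88531) = 41.52°.
True thickness = vertical thickness × cos δ = 31 × cos 41.52° = 23.2 m.

23.2 m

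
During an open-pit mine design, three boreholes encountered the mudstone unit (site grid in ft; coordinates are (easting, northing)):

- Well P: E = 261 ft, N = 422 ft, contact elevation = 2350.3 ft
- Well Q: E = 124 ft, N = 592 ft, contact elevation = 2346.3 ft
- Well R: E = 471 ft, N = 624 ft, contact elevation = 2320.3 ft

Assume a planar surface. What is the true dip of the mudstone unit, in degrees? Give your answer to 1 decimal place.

5.9°

Two edge vectors: Well P→Well Q = (-137, 170, -4), Well P→Well R = (210, 202, -30).
Normal n = (Well P→Well Q) × (Well P→Well R) = (-4292, -4950, -63374).
So ∂z/∂E = −n_x/n_z = −0.06772 and ∂z/∂N = −n_y/n_z = −0.07811.
Gradient magnitude |∇z| = √(a² + b²) = √(0.00459 + 0.00610) = 0.10338.
True dip = arctan(0.10338) = 5.9°, dipping toward NE (azimuth ≈ 041°).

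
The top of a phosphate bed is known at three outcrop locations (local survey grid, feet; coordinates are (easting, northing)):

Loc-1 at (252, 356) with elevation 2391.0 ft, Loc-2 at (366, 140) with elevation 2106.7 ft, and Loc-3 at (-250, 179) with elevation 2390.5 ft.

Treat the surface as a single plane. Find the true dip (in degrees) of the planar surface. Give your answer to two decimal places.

Let the plane be z = a·E + b·N + c.
Loc-2−Loc-1: 114a − 216b = −284.3;  Loc-3−Loc-1: −502a − 177b = −0.5.
Solving gives a = −0.39043, b = 1.11014.
Gradient magnitude |∇z| = √(a² + b²) = √(0.15243 + 1.23242) = 1.17680.
True dip = arctan(1.17680) = 49.64°, dipping toward SSE (azimuth ≈ 161°).

49.64°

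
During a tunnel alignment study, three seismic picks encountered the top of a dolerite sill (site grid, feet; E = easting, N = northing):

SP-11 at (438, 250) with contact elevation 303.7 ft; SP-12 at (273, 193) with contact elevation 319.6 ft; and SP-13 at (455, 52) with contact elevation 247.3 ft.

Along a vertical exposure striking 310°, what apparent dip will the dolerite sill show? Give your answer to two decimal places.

Let the plane be z = a·E + b·N + c.
SP-12−SP-11: −165a − 57b = 15.9;  SP-13−SP-11: 17a − 198b = −56.4.
Solving gives a = −0.18916, b = 0.26861.
Unit vector along 310° is (sin 310°, cos 310°) = (-0.7660, 0.6428).
Slope in that direction = a·(-0.7660) + b·(0.6428) = 0.31756.
Apparent dip = arctan|0.31756| = 17.62° (true dip is 18.2°, so apparent ≤ true as expected).

17.62°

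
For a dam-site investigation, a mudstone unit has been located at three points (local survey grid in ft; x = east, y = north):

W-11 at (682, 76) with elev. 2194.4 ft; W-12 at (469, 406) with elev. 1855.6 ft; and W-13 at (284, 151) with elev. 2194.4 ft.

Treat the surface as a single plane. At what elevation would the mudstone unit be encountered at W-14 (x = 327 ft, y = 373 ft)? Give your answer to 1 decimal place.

1925.4 ft

Let the plane be z = a·x + b·y + c.
W-12−W-11: −213a + 330b = −338.8;  W-13−W-11: −398a + 75b = 0.
Solving gives a = −0.22026, b = −1.16883.
Then c = 2194.4 − a·682 − b·76 = 2433.45.
At (327, 373): z = −72.0 − 436.0 + 2433.45 = 1925.4 ft.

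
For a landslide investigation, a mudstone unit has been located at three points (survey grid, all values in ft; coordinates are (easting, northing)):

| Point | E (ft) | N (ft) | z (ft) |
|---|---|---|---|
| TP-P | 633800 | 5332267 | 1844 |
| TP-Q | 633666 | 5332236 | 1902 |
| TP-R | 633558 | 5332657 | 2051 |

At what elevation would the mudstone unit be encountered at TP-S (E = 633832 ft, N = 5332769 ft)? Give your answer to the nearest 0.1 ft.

1943.5 ft

Let the plane be z = a·E + b·N + c.
TP-Q−TP-P: −134a − 31b = 58;  TP-R−TP-P: −242a + 390b = 207.
Solving gives a = −0.485877313, b = 0.229276129.
Then c = 1844 − a·633800 − b·5332267 = −912768.49.
At (633832, 5332769): z = −307964.6 + 1222676.6 − 912768.49 = 1943.5 ft.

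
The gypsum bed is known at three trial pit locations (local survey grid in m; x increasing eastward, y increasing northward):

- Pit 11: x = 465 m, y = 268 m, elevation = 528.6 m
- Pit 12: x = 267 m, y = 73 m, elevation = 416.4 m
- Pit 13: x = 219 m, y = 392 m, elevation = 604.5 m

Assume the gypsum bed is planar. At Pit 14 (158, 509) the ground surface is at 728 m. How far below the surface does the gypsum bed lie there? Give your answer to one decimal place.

Two edge vectors: Pit 11→Pit 12 = (-198, -195, -112.2), Pit 11→Pit 13 = (-246, 124, 75.9).
Normal n = (Pit 11→Pit 12) × (Pit 11→Pit 13) = (-887.7, 42629.4, -72522).
So ∂z/∂x = −n_x/n_z = −0.01224 and ∂z/∂y = −n_y/n_z = 0.58781.
Intercept c from Pit 11: 528.6 + 5.69 − 157.53 = 376.76.
At (158, 509): z_contact = −1.93 + 299.20 + 376.76 = 674.02 m.
Depth below ground = 728 − 674.02 = 54.0 m.

54.0 m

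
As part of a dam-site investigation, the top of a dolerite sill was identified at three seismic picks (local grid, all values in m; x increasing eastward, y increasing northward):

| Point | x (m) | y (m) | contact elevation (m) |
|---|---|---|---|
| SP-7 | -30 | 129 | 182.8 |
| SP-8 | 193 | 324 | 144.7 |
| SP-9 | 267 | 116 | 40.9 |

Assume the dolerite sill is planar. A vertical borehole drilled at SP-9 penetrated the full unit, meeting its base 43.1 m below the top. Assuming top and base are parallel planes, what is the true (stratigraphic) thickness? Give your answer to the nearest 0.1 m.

37.4 m

Two edge vectors: SP-7→SP-8 = (223, 195, -38.1), SP-7→SP-9 = (297, -13, -141.9).
Normal n = (SP-7→SP-8) × (SP-7→SP-9) = (-28165.8, 20328, -60814).
So ∂z/∂x = −n_x/n_z = −0.46315 and ∂z/∂y = −n_y/n_z = 0.33427.
|∇z| = √(a²+b²) = 0.57117, so dip δ = arctan(0.57117) = 29.73°.
True thickness = vertical thickness × cos δ = 43.1 × cos 29.73° = 37.4 m.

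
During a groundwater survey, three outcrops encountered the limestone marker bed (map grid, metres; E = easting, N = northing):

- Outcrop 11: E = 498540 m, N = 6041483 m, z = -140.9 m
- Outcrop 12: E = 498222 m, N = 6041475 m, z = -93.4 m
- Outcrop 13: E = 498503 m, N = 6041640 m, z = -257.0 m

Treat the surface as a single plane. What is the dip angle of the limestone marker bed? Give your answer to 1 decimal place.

Two edge vectors: Outcrop 11→Outcrop 12 = (-318, -8, 47.5), Outcrop 11→Outcrop 13 = (-37, 157, -116.1).
Normal n = (Outcrop 11→Outcrop 12) × (Outcrop 11→Outcrop 13) = (-6528.7, -38677.3, -50222).
So ∂z/∂E = −n_x/n_z = −0.13000 and ∂z/∂N = −n_y/n_z = −0.77013.
Gradient magnitude |∇z| = √(a² + b²) = √(0.01690 + 0.59310) = 0.78102.
True dip = arctan(0.78102) = 38.0°, dipping toward N (azimuth ≈ 010°).

38.0°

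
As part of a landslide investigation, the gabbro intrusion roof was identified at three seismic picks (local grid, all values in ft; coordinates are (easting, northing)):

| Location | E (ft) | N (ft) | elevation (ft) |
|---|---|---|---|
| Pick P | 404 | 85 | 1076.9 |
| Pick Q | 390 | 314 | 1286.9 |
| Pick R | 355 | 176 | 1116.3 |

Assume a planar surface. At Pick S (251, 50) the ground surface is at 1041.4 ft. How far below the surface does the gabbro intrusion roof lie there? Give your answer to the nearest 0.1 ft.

153.9 ft

Let the plane be z = a·E + b·N + c.
Pick Q−Pick P: −14a + 229b = 210;  Pick R−Pick P: −49a + 91b = 39.4.
Solving gives a = 1.01411, b = 0.97903.
Then c = 1076.9 − a·404 − b·85 = 583.98.
At (251, 50): z_contact = 254.54 + 48.95 + 583.98 = 887.47 ft.
Depth below ground = 1041.4 − 887.47 = 153.9 ft.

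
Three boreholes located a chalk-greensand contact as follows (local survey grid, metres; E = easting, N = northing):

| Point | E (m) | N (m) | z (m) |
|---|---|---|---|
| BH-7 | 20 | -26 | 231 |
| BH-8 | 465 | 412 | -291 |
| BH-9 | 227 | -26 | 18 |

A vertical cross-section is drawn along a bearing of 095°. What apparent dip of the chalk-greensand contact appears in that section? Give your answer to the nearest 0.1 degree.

45.4°

Let the plane be z = a·E + b·N + c.
BH-8−BH-7: 445a + 438b = −522;  BH-9−BH-7: 207a + 0b = −213.
Solving gives a = −1.02899, b = −0.14635.
Unit vector along 095° is (sin 95°, cos 95°) = (0.9962, -0.0872).
Slope in that direction = a·(0.9962) + b·(-0.0872) = −1.01231.
Apparent dip = arctan|1.01231| = 45.4° (true dip is 46.1°, so apparent ≤ true as expected).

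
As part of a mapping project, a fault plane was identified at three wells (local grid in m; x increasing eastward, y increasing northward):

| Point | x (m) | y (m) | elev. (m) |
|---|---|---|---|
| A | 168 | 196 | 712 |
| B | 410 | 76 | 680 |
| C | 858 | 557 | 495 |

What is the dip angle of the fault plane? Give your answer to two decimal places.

Let the plane be z = a·x + b·y + c.
B−A: 242a − 120b = −32;  C−A: 690a + 361b = −217.
Solving gives a = −0.22092, b = −0.17885.
Gradient magnitude |∇z| = √(a² + b²) = √(0.04881 + 0.03199) = 0.28424.
True dip = arctan(0.28424) = 15.87°, dipping toward NE (azimuth ≈ 051°).

15.87°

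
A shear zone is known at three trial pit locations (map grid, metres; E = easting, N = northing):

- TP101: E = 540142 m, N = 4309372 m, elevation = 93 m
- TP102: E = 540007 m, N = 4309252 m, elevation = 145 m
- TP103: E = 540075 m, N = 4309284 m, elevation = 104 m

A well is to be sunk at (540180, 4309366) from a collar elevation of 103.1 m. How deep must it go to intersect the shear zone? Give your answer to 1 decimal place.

45.4 m

Let the plane be z = a·E + b·N + c.
TP102−TP101: −135a − 120b = 52;  TP103−TP101: −67a − 88b = 11.
Solving gives a = −0.847916667, b = 0.520572917.
Then c = 93 − a·540142 − b·4309372 = −1785253.95.
At (540180, 4309366): z_contact = −458027.62 + 2243339.23 − 1785253.95 = 57.66 m.
Depth below ground = 103.1 − 57.66 = 45.4 m.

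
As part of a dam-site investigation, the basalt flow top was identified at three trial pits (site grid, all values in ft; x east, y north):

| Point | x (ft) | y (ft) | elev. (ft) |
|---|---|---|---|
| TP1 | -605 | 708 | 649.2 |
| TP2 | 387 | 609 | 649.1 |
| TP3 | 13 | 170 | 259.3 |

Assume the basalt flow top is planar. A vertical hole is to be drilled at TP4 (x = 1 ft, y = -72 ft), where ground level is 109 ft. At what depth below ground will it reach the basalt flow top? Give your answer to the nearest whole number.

49 ft

Let the plane be z = a·x + b·y + c.
TP2−TP1: 992a − 99b = −0.1;  TP3−TP1: 618a − 538b = −389.9.
Solving gives a = 0.08158, b = 0.81843.
Then c = 649.2 − a·-605 − b·708 = 119.11.
At (1, -72): z_contact = 0.1 − 58.9 + 119.11 = 60.3 ft.
Depth below ground = 109 − 60.3 = 49 ft.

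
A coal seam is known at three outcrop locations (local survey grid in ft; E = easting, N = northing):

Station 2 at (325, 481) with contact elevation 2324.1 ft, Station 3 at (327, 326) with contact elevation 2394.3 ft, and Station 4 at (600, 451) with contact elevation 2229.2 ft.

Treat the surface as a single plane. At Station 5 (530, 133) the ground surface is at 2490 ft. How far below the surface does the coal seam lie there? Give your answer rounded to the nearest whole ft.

88 ft

Let the plane be z = a·E + b·N + c.
Station 3−Station 2: 2a − 155b = 70.2;  Station 4−Station 2: 275a − 30b = −94.9.
Solving gives a = −0.39505, b = −0.45800.
Then c = 2324.1 − a·325 − b·481 = 2672.79.
At (530, 133): z_contact = −209.4 − 60.9 + 2672.79 = 2402.5 ft.
Depth below ground = 2490 − 2402.5 = 88 ft.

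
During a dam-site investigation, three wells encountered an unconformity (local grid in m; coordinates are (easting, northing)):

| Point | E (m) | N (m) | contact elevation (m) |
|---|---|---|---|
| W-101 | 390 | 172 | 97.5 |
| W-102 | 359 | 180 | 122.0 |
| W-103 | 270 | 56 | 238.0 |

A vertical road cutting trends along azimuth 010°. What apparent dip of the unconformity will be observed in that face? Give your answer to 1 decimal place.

Two edge vectors: W-101→W-102 = (-31, 8, 24.5), W-101→W-103 = (-120, -116, 140.5).
Normal n = (W-101→W-102) × (W-101→W-103) = (3966, 1415.5, 4556).
So ∂z/∂E = −n_x/n_z = −0.87050 and ∂z/∂N = −n_y/n_z = −0.31069.
Unit vector along 010° is (sin 10°, cos 10°) = (0.1736, 0.9848).
Slope in that direction = a·(0.1736) + b·(0.9848) = −0.45713.
Apparent dip = arctan|0.45713| = 24.6° (true dip is 42.7°, so apparent ≤ true as expected).

24.6°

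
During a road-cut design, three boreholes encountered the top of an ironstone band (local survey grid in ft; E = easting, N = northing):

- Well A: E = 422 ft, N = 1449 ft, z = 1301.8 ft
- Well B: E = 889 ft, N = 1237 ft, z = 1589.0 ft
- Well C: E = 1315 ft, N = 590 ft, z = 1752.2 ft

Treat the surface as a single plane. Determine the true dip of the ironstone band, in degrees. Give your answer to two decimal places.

36.74°

Two edge vectors: Well A→Well B = (467, -212, 287.2), Well A→Well C = (893, -859, 450.4).
Normal n = (Well A→Well B) × (Well A→Well C) = (151220, 46132.8, -211837).
So ∂z/∂E = −n_x/n_z = 0.71385 and ∂z/∂N = −n_y/n_z = 0.21777.
Gradient magnitude |∇z| = √(a² + b²) = √(0.50958 + 0.04743) = 0.74633.
True dip = arctan(0.74633) = 36.74°, dipping toward WSW (azimuth ≈ 253°).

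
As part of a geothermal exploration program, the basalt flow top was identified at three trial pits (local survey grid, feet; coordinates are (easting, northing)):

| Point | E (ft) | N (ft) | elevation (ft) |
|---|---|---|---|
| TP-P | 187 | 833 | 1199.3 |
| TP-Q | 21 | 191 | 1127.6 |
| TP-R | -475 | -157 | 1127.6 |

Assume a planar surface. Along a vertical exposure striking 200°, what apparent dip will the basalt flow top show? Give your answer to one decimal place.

Two edge vectors: TP-P→TP-Q = (-166, -642, -71.7), TP-P→TP-R = (-662, -990, -71.7).
Normal n = (TP-P→TP-Q) × (TP-P→TP-R) = (-24951.6, 35563.2, -260664).
So ∂z/∂E = −n_x/n_z = −0.09572 and ∂z/∂N = −n_y/n_z = 0.13643.
Unit vector along 200° is (sin 200°, cos 200°) = (-0.3420, -0.9397).
Slope in that direction = a·(-0.3420) + b·(-0.9397) = −0.09547.
Apparent dip = arctan|0.09547| = 5.5° (true dip is 9.5°, so apparent ≤ true as expected).

5.5°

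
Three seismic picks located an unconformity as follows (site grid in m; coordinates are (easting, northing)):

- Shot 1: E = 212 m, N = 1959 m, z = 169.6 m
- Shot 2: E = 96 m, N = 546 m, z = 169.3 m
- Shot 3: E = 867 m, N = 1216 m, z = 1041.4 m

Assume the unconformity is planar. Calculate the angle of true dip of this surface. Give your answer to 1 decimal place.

Let the plane be z = a·E + b·N + c.
Shot 2−Shot 1: −116a − 1413b = −0.3;  Shot 3−Shot 1: 655a − 743b = 871.8.
Solving gives a = 1.21782, b = −0.09976.
Gradient magnitude |∇z| = √(a² + b²) = √(1.48310 + 0.00995) = 1.22190.
True dip = arctan(1.22190) = 50.7°, dipping toward W (azimuth ≈ 275°).

50.7°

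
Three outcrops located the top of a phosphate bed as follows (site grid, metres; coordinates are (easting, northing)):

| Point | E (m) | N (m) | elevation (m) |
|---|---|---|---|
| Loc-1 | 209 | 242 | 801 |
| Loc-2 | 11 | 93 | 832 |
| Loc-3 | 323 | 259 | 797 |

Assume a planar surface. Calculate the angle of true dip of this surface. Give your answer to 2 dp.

11.39°

Let the plane be z = a·E + b·N + c.
Loc-2−Loc-1: −198a − 149b = 31;  Loc-3−Loc-1: 114a + 17b = −4.
Solving gives a = −0.00507, b = −0.20132.
Gradient magnitude |∇z| = √(a² + b²) = √(0.00003 + 0.04053) = 0.20139.
True dip = arctan(0.20139) = 11.39°, dipping toward N (azimuth ≈ 001°).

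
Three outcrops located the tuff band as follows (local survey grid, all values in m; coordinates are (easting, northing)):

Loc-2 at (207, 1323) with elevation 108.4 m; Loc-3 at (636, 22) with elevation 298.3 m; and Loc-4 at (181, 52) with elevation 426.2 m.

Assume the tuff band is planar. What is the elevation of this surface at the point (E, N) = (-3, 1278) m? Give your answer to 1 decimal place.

Two edge vectors: Loc-2→Loc-3 = (429, -1301, 189.9), Loc-2→Loc-4 = (-26, -1271, 317.8).
Normal n = (Loc-2→Loc-3) × (Loc-2→Loc-4) = (-172094.9, -141273.6, -579085).
So ∂z/∂E = −n_x/n_z = −0.297184 and ∂z/∂N = −n_y/n_z = −0.243960.
Intercept c from Loc-2: 108.4 + 61.52 + 322.76 = 492.68.
At (-3, 1278): z = 0.9 − 311.8 + 492.68 = 181.8 m.

181.8 m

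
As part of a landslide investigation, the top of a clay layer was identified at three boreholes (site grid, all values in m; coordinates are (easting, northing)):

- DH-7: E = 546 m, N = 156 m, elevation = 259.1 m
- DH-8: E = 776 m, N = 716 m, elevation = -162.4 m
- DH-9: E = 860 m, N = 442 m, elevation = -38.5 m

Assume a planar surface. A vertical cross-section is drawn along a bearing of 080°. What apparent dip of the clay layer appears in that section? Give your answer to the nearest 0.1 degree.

27.2°

Let the plane be z = a·E + b·N + c.
DH-8−DH-7: 230a + 560b = −421.5;  DH-9−DH-7: 314a + 286b = −297.6.
Solving gives a = −0.41893, b = −0.58062.
Unit vector along 080° is (sin 80°, cos 80°) = (0.9848, 0.1736).
Slope in that direction = a·(0.9848) + b·(0.1736) = −0.51339.
Apparent dip = arctan|0.51339| = 27.2° (true dip is 35.6°, so apparent ≤ true as expected).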